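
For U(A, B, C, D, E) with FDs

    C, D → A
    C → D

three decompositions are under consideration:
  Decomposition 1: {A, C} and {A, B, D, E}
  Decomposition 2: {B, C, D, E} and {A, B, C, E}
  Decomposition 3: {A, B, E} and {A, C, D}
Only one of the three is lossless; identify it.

Decomposition 2

Decomposition 1: common = {A}, closure = {A} → lossy.
Decomposition 2: common = {B, C, E}, closure = {A, B, C, D, E} → lossless.
Decomposition 3: common = {A}, closure = {A} → lossy.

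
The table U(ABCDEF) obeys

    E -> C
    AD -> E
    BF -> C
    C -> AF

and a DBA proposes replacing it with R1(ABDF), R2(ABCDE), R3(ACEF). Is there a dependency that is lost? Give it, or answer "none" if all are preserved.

BF -> C

Check BF → C: no single fragment contains all of {BCF}, and the restricted closure of {BF} across the fragments never reaches {C}.
E → C is preserved.
AD → E is preserved.
C → AF is preserved.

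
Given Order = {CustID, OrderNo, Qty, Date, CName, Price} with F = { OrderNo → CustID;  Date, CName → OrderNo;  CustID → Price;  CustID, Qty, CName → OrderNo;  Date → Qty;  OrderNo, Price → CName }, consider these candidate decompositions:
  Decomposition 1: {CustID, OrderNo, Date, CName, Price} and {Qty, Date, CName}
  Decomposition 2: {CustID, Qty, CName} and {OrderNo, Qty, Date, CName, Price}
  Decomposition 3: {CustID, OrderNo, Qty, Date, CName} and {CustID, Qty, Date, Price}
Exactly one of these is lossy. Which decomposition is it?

Decomposition 1: common = {Date, CName}, closure = {CustID, OrderNo, Qty, Date, CName, Price} → lossless.
Decomposition 2: common = {Qty, CName}, closure = {Qty, CName} → lossy.
Decomposition 3: common = {CustID, Qty, Date}, closure = {CustID, Qty, Date, Price} → lossless.

Decomposition 2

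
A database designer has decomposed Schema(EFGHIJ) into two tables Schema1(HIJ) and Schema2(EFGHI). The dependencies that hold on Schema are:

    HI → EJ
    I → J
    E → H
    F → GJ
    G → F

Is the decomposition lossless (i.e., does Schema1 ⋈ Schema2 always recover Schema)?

Common attributes: Schema1 ∩ Schema2 = {HI}.
Closure of {HI}: HI → EJ applies, adding EJ. So (HI)⁺ = {EHIJ}.
This closure contains every attribute of Schema1, so Schema1 ∩ Schema2 → Schema1. The join is lossless.

Yes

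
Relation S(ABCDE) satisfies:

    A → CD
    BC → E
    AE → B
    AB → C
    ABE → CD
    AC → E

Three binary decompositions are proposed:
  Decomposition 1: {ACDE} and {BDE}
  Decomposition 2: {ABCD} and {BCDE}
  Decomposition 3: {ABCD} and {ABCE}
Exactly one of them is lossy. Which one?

Decomposition 1: common = {DE}, closure = {DE} → lossy.
Decomposition 2: common = {BCD}, closure = {BCDE} → lossless.
Decomposition 3: common = {ABC}, closure = {ABCDE} → lossless.

Decomposition 1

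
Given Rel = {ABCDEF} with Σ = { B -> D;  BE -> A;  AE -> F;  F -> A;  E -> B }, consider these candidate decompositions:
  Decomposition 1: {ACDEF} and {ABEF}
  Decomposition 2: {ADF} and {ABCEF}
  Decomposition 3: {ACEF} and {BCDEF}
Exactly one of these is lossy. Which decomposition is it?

Decomposition 2

Decomposition 1: common = {AEF}, closure = {ABDEF} → lossless.
Decomposition 2: common = {AF}, closure = {AF} → lossy.
Decomposition 3: common = {CEF}, closure = {ABCDEF} → lossless.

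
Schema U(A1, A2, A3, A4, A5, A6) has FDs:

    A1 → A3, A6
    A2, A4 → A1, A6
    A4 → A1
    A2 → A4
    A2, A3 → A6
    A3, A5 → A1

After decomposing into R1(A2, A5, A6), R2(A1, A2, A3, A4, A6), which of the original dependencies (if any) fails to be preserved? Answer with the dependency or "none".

Check A3, A5 → A1: no single fragment contains all of {A1, A3, A5}, and the restricted closure of {A3, A5} across the fragments never reaches {A1}.
A1 → A3, A6 is preserved.
A2, A4 → A1, A6 is preserved.
A4 → A1 is preserved.
A2 → A4 is preserved.
A2, A3 → A6 is preserved.

A3, A5 → A1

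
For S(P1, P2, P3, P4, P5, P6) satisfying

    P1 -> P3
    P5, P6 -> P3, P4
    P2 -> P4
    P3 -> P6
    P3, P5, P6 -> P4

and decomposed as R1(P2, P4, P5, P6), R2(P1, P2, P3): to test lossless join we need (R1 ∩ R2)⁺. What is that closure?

R1 ∩ R2 = {P2}.
P2 → P4 applies, adding P4
Closure: {P2, P4}.

P2, P4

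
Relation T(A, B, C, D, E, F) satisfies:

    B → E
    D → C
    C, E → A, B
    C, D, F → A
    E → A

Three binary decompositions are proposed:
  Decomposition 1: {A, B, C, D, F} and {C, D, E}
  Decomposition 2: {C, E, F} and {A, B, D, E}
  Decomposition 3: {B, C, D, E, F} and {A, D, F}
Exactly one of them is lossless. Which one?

Decomposition 1: common = {C, D}, closure = {C, D} → lossy.
Decomposition 2: common = {E}, closure = {A, E} → lossy.
Decomposition 3: common = {D, F}, closure = {A, C, D, F} → lossless.

Decomposition 3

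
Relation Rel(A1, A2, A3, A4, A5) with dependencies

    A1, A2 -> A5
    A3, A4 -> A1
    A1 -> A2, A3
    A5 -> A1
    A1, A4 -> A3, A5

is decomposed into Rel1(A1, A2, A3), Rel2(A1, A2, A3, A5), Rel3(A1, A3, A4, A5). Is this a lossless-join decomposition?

Yes

Chase test. Columns are A1, A2, A3, A4, A5; row i has aⱼ where attribute j ∈ Reli, else bᵢⱼ.
Initial tableau (one row per fragment):
  row 1: a1 a2 a3 b14 b15
  row 2: a1 a2 a3 b24 a5
  row 3: a1 b32 a3 a4 a5
Rows 1 and 2 agree on A1, A2; apply A1, A2→A5 and equate their A5 entries.
Rows 1 and 3 agree on A1; apply A1→A2, A3 and equate their A2, A3 entries.
Row 3 is now all distinguished symbols — the join is lossless.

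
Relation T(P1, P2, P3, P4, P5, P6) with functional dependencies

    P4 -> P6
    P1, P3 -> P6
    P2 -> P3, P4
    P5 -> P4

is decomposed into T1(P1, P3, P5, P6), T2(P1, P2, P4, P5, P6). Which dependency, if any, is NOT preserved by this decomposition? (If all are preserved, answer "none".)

P2 -> P3, P4

Check P2 → P3, P4: no single fragment contains all of {P2, P3, P4}, and the restricted closure of {P2} across the fragments never reaches {P3, P4}.
P4 → P6 is preserved.
P1, P3 → P6 is preserved.
P5 → P4 is preserved.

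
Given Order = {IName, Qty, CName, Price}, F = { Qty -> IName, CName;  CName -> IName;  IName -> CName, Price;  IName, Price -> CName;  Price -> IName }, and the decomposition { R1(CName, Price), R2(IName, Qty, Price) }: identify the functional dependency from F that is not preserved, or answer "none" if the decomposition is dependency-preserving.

none

Qty → IName, CName: restricted closure across fragments reaches IName, CName.
CName → IName: restricted closure across fragments reaches IName.
IName → CName, Price: restricted closure across fragments reaches CName, Price.
IName, Price → CName: restricted closure across fragments reaches CName.
Price → IName lies within R2.
Every dependency is enforceable on the fragments, so the decomposition is dependency-preserving.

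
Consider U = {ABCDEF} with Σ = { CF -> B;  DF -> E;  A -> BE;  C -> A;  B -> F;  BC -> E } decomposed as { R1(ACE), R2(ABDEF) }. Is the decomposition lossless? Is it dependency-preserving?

Lossless test: (AE)⁺ = {ABEF}, which is a superkey of neither fragment — lossy.
Dependency preservation: CF → B; BC → E are not contained in any single fragment, but the restricted closure of each left-hand side across the fragments still reaches the right-hand side; the remaining FDs each lie inside some fragment. All dependencies are preserved.

lossy but dependency-preserving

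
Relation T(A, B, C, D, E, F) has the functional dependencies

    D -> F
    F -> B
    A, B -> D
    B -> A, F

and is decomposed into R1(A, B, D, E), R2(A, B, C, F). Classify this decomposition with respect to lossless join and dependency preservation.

Lossless test: (A, B)⁺ = {A, B, D, F}, which is a superkey of neither fragment — lossy.
Dependency preservation: D → F is not contained in any single fragment, but the restricted closure of its left-hand side across the fragments still reaches the right-hand side; the remaining FDs each lie inside some fragment. All dependencies are preserved.

lossy but dependency-preserving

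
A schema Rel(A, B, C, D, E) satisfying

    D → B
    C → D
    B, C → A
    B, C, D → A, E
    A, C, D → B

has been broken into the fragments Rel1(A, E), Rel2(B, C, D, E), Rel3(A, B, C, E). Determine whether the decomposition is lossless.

Yes

Chase test. Columns are A, B, C, D, E; row i has aⱼ where attribute j ∈ Reli, else bᵢⱼ.
Initial tableau (one row per fragment):
  row 1: a1 b12 b13 b14 a5
  row 2: b21 a2 a3 a4 a5
  row 3: a1 a2 a3 b34 a5
Rows 2 and 3 agree on C; apply C→D and equate their D entries.
Rows 2 and 3 agree on B, C; apply B, C→A and equate their A entries.
Row 2 is now all distinguished symbols — the join is lossless.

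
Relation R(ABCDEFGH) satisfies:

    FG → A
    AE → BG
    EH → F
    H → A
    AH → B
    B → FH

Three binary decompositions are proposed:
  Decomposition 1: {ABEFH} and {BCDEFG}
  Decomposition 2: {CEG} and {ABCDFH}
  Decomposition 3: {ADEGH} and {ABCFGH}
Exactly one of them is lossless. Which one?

Decomposition 1

Decomposition 1: common = {BEF}, closure = {ABEFGH} → lossless.
Decomposition 2: common = {C}, closure = {C} → lossy.
Decomposition 3: common = {AGH}, closure = {ABFGH} → lossy.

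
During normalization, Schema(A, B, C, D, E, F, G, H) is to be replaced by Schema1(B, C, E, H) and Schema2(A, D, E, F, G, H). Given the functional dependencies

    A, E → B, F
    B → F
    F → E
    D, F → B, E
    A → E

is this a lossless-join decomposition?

Common attributes: Schema1 ∩ Schema2 = {E, H}.
No dependency enlarges {E, H}, so (E, H)⁺ = {E, H}.
The closure contains neither all of Schema1 = {B, C, E, H} nor all of Schema2 = {A, D, E, F, G, H}, so the common attributes are not a superkey of either fragment. The join is lossy.

No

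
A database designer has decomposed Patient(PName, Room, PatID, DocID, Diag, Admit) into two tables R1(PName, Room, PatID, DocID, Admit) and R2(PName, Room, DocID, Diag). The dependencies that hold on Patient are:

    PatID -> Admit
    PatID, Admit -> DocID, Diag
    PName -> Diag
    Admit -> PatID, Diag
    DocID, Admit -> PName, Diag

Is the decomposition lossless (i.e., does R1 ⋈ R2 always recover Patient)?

Yes

Common attributes: R1 ∩ R2 = {PName, Room, DocID}.
Closure of {PName, Room, DocID}: PName → Diag applies, adding Diag. So (PName, Room, DocID)⁺ = {PName, Room, DocID, Diag}.
This closure contains every attribute of R2, so R1 ∩ R2 → R2. The join is lossless.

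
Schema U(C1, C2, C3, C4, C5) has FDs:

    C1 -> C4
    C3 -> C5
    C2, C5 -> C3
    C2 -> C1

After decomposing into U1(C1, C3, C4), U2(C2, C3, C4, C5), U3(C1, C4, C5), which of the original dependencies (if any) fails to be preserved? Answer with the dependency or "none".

C2 -> C1

Check C2 → C1: no single fragment contains all of {C1, C2}, and the restricted closure of {C2} across the fragments never reaches {C1}.
C1 → C4 is preserved.
C3 → C5 is preserved.
C2, C5 → C3 is preserved.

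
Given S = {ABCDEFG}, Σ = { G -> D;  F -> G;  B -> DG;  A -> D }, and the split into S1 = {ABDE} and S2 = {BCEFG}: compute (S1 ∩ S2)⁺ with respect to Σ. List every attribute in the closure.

S1 ∩ S2 = {BE}.
B → DG applies, adding DG
Closure: {BDEG}.

BDEG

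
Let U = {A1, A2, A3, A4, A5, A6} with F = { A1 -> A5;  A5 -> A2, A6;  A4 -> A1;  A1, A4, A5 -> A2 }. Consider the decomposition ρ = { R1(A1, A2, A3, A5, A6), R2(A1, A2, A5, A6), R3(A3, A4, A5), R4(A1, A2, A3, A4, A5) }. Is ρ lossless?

Chase test. Columns are A1, A2, A3, A4, A5, A6; row i has aⱼ where attribute j ∈ Ri, else bᵢⱼ.
Initial tableau (one row per fragment):
  row 1: a1 a2 a3 b14 a5 a6
  row 2: a1 a2 b23 b24 a5 a6
  row 3: b31 b32 a3 a4 a5 b36
  row 4: a1 a2 a3 a4 a5 b46
Rows 1 and 3 agree on A5; apply A5→A2, A6 and equate their A2, A6 entries.
Rows 1 and 4 agree on A5; apply A5→A2, A6 and equate their A2, A6 entries.
Rows 3 and 4 agree on A4; apply A4→A1 and equate their A1 entries.
Row 3 is now all distinguished symbols — the join is lossless.

Yes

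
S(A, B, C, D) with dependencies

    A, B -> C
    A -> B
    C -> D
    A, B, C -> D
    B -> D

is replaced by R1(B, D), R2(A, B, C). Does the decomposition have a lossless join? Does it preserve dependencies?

lossless but not dependency-preserving

Lossless test: (B)⁺ = {B, D}, which contains all of one fragment — lossless.
Dependency preservation: the restricted closure of {C} across the fragments never reaches {D}, so C → D cannot be enforced without a join — not preserved.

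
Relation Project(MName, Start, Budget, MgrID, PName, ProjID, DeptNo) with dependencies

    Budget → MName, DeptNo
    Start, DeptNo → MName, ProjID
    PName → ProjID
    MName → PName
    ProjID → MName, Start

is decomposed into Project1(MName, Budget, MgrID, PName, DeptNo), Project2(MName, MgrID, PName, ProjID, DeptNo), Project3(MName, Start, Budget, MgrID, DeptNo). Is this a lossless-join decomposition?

Chase test. Columns are MName, Start, Budget, MgrID, PName, ProjID, DeptNo; row i has aⱼ where attribute j ∈ Projecti, else bᵢⱼ.
Initial tableau (one row per fragment):
  row 1: a1 b12 a3 a4 a5 b16 a7
  row 2: a1 b22 b23 a4 a5 a6 a7
  row 3: a1 a2 a3 a4 b35 b36 a7
Rows 1 and 2 agree on PName; apply PName→ProjID and equate their ProjID entries.
Rows 1 and 3 agree on MName; apply MName→PName and equate their PName entries.
Rows 1 and 2 agree on ProjID; apply ProjID→MName, Start and equate their MName, Start entries.
Rows 1 and 3 agree on PName; apply PName→ProjID and equate their ProjID entries.
Rows 1 and 3 agree on ProjID; apply ProjID→MName, Start and equate their MName, Start entries.
Row 1 is now all distinguished symbols — the join is lossless.

Yes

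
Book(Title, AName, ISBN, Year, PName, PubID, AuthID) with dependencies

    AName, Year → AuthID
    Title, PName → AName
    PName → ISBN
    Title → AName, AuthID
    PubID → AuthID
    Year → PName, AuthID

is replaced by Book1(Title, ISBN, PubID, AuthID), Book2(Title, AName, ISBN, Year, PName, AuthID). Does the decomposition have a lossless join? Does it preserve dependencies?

Lossless test: (Title, ISBN, AuthID)⁺ = {Title, AName, ISBN, AuthID}, which is a superkey of neither fragment — lossy.
Dependency preservation: every FD's attributes lie within a single fragment, so each can be enforced locally — preserved.

lossy but dependency-preserving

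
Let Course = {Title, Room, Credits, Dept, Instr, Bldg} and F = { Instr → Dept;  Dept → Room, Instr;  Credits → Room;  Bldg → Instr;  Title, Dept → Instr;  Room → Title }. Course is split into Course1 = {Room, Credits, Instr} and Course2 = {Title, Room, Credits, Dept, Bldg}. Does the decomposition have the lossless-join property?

Common attributes: Course1 ∩ Course2 = {Room, Credits}.
Closure of {Room, Credits}: Room → Title applies, adding Title. So (Room, Credits)⁺ = {Title, Room, Credits}.
The closure contains neither all of Course1 = {Room, Credits, Instr} nor all of Course2 = {Title, Room, Credits, Dept, Bldg}, so the common attributes are not a superkey of either fragment. The join is lossy.

No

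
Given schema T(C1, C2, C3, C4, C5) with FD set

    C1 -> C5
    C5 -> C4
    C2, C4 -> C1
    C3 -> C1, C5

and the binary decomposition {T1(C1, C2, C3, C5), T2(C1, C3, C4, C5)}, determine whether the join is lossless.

Yes

Common attributes: T1 ∩ T2 = {C1, C3, C5}.
Closure of {C1, C3, C5}: C5 → C4 applies, adding C4. So (C1, C3, C5)⁺ = {C1, C3, C4, C5}.
This closure contains every attribute of T2, so T1 ∩ T2 → T2. The join is lossless.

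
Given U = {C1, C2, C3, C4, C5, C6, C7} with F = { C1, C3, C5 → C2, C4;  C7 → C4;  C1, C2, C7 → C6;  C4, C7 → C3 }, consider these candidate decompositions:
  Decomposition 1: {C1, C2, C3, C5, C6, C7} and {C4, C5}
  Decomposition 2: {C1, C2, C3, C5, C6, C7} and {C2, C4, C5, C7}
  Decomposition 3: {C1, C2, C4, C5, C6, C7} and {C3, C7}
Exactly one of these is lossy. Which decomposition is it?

Decomposition 1: common = {C5}, closure = {C5} → lossy.
Decomposition 2: common = {C2, C5, C7}, closure = {C2, C3, C4, C5, C7} → lossless.
Decomposition 3: common = {C7}, closure = {C3, C4, C7} → lossless.

Decomposition 1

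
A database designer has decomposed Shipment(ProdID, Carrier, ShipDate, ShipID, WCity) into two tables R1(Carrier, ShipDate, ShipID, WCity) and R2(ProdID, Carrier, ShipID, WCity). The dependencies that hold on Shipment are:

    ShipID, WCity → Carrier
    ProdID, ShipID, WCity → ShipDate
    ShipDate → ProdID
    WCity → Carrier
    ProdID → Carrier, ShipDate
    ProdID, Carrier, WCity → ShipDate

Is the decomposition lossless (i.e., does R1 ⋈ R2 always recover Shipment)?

No

Common attributes: R1 ∩ R2 = {Carrier, ShipID, WCity}.
No dependency enlarges {Carrier, ShipID, WCity}, so (Carrier, ShipID, WCity)⁺ = {Carrier, ShipID, WCity}.
The closure contains neither all of R1 = {Carrier, ShipDate, ShipID, WCity} nor all of R2 = {ProdID, Carrier, ShipID, WCity}, so the common attributes are not a superkey of either fragment. The join is lossy.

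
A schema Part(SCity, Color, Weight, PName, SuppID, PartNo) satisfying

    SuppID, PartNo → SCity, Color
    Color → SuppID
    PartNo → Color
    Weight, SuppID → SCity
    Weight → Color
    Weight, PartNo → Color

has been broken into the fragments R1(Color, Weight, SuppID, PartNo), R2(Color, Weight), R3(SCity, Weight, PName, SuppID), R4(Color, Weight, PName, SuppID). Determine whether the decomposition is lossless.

Chase test. Columns are SCity, Color, Weight, PName, SuppID, PartNo; row i has aⱼ where attribute j ∈ Ri, else bᵢⱼ.
Initial tableau (one row per fragment):
  row 1: b11 a2 a3 b14 a5 a6
  row 2: b21 a2 a3 b24 b25 b26
  row 3: a1 b32 a3 a4 a5 b36
  row 4: b41 a2 a3 a4 a5 b46
Rows 1 and 2 agree on Color; apply Color→SuppID and equate their SuppID entries.
Rows 1 and 2 agree on Weight, SuppID; apply Weight, SuppID→SCity and equate their SCity entries.
Rows 1 and 3 agree on Weight, SuppID; apply Weight, SuppID→SCity and equate their SCity entries.
Rows 1 and 4 agree on Weight, SuppID; apply Weight, SuppID→SCity and equate their SCity entries.
Rows 1 and 3 agree on Weight; apply Weight→Color and equate their Color entries.
No row becomes fully distinguished — the join is lossy.

No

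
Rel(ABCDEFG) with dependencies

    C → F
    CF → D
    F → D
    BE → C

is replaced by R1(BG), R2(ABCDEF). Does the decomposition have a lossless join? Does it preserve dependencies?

lossy but dependency-preserving

Lossless test: (B)⁺ = {B}, which is a superkey of neither fragment — lossy.
Dependency preservation: every FD's attributes lie within a single fragment, so each can be enforced locally — preserved.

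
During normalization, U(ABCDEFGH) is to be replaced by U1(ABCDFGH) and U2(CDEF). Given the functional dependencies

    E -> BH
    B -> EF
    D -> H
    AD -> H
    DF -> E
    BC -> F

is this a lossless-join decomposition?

Common attributes: U1 ∩ U2 = {CDF}.
Closure of {CDF}: D → H applies, adding H; DF → E applies, adding E; E → BH applies, adding B. So (CDF)⁺ = {BCDEFH}.
This closure contains every attribute of U2, so U1 ∩ U2 → U2. The join is lossless.

Yes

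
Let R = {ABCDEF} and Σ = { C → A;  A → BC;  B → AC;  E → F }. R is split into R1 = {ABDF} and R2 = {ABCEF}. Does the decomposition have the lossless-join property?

No

Common attributes: R1 ∩ R2 = {ABF}.
Closure of {ABF}: A → BC applies, adding C. So (ABF)⁺ = {ABCF}.
The closure contains neither all of R1 = {ABDF} nor all of R2 = {ABCEF}, so the common attributes are not a superkey of either fragment. The join is lossy.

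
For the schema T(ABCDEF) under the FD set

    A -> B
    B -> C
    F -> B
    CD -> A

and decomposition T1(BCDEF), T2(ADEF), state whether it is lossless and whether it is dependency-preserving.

lossless but not dependency-preserving

Lossless test: (DEF)⁺ = {ABCDEF}, which contains all of one fragment — lossless.
Dependency preservation: the restricted closure of {A} across the fragments never reaches {B}, so A → B cannot be enforced without a join — not preserved.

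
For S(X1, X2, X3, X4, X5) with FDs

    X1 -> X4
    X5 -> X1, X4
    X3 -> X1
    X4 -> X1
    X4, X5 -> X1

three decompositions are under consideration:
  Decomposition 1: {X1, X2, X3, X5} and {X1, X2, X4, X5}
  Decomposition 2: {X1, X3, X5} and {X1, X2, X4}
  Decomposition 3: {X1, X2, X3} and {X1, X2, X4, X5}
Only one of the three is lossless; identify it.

Decomposition 1

Decomposition 1: common = {X1, X2, X5}, closure = {X1, X2, X4, X5} → lossless.
Decomposition 2: common = {X1}, closure = {X1, X4} → lossy.
Decomposition 3: common = {X1, X2}, closure = {X1, X2, X4} → lossy.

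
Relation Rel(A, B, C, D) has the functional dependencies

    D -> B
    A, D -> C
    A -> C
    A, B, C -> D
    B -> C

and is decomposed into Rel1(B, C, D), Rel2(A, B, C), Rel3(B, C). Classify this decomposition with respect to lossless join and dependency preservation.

lossy and not dependency-preserving

Lossless test (chase): applying each FD to every pair of rows produces no changes in the tableau, so no row becomes fully distinguished — the join is lossy.
Dependency preservation: the restricted closure of {A, B, C} across the fragments never reaches {D}, so A, B, C → D cannot be enforced without a join — not preserved.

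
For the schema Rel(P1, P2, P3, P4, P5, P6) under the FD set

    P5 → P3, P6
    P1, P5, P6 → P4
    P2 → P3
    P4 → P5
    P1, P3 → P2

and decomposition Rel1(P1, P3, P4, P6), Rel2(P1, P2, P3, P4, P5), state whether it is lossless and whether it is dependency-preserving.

Lossless test: (P1, P3, P4)⁺ = {P1, P2, P3, P4, P5, P6}, which contains all of one fragment — lossless.
Dependency preservation: the restricted closure of {P5} across the fragments never reaches {P3, P6}, so P5 → P3, P6 cannot be enforced without a join — not preserved.

lossless but not dependency-preserving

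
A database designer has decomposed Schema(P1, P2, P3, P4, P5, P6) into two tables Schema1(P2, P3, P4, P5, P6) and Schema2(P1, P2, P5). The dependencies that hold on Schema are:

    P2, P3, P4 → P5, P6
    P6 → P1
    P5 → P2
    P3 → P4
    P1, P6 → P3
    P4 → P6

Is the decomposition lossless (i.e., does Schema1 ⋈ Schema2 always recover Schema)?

No

Common attributes: Schema1 ∩ Schema2 = {P2, P5}.
No dependency enlarges {P2, P5}, so (P2, P5)⁺ = {P2, P5}.
The closure contains neither all of Schema1 = {P2, P3, P4, P5, P6} nor all of Schema2 = {P1, P2, P5}, so the common attributes are not a superkey of either fragment. The join is lossy.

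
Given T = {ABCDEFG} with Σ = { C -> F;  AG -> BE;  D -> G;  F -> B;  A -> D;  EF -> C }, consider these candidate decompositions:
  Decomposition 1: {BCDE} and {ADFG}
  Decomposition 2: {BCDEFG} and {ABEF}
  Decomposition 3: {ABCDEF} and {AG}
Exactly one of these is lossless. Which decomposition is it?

Decomposition 1: common = {D}, closure = {DG} → lossy.
Decomposition 2: common = {BEF}, closure = {BCEF} → lossy.
Decomposition 3: common = {A}, closure = {ABDEG} → lossless.

Decomposition 3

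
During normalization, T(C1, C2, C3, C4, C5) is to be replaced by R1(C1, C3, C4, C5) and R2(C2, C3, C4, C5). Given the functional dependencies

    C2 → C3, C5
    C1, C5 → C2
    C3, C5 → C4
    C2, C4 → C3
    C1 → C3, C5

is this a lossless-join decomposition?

Common attributes: R1 ∩ R2 = {C3, C4, C5}.
No dependency enlarges {C3, C4, C5}, so (C3, C4, C5)⁺ = {C3, C4, C5}.
The closure contains neither all of R1 = {C1, C3, C4, C5} nor all of R2 = {C2, C3, C4, C5}, so the common attributes are not a superkey of either fragment. The join is lossy.

No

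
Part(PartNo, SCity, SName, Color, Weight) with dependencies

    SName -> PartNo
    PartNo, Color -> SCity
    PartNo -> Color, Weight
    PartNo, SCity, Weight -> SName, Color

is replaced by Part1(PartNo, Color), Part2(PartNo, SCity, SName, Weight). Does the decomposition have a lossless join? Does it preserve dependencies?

Lossless test: (PartNo)⁺ = {PartNo, SCity, SName, Color, Weight}, which contains all of one fragment — lossless.
Dependency preservation: PartNo, Color → SCity; PartNo → Color, Weight; PartNo, SCity, Weight → SName, Color are not contained in any single fragment, but the restricted closure of each left-hand side across the fragments still reaches the right-hand side; the remaining FDs each lie inside some fragment. All dependencies are preserved.

lossless and dependency-preserving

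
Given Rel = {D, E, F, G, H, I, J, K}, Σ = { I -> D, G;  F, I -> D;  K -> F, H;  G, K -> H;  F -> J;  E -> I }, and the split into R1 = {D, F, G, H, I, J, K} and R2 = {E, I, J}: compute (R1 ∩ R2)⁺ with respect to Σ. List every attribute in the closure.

R1 ∩ R2 = {I, J}.
I → D, G applies, adding D, G
Closure: {D, G, I, J}.

D, G, I, J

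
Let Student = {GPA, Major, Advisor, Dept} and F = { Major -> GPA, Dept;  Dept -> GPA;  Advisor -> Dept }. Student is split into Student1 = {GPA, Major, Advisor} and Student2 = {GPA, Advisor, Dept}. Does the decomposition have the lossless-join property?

Common attributes: Student1 ∩ Student2 = {GPA, Advisor}.
Closure of {GPA, Advisor}: Advisor → Dept applies, adding Dept. So (GPA, Advisor)⁺ = {GPA, Advisor, Dept}.
This closure contains every attribute of Student2, so Student1 ∩ Student2 → Student2. The join is lossless.

Yes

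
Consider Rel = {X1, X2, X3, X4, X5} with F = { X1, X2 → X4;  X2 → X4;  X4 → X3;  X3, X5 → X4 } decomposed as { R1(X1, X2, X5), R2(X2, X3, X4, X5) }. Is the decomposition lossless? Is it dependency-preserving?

Lossless test: (X2, X5)⁺ = {X2, X3, X4, X5}, which contains all of one fragment — lossless.
Dependency preservation: X1, X2 → X4 is not contained in any single fragment, but the restricted closure of its left-hand side across the fragments still reaches the right-hand side; the remaining FDs each lie inside some fragment. All dependencies are preserved.

lossless and dependency-preserving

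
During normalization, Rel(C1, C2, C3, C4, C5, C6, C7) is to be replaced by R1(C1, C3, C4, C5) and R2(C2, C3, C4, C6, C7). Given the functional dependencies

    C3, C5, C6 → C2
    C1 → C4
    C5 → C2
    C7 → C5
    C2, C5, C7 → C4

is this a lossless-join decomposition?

No

Common attributes: R1 ∩ R2 = {C3, C4}.
No dependency enlarges {C3, C4}, so (C3, C4)⁺ = {C3, C4}.
The closure contains neither all of R1 = {C1, C3, C4, C5} nor all of R2 = {C2, C3, C4, C6, C7}, so the common attributes are not a superkey of either fragment. The join is lossy.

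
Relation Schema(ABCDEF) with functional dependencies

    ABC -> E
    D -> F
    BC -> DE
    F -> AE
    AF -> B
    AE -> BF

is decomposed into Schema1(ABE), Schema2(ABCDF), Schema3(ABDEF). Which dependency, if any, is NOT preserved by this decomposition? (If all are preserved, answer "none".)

ABC → E: restricted closure across fragments reaches E.
D → F lies within Schema2.
BC → DE: restricted closure across fragments reaches DE.
F → AE lies within Schema3.
AF → B lies within Schema2.
AE → BF lies within Schema3.
Every dependency is enforceable on the fragments, so the decomposition is dependency-preserving.

none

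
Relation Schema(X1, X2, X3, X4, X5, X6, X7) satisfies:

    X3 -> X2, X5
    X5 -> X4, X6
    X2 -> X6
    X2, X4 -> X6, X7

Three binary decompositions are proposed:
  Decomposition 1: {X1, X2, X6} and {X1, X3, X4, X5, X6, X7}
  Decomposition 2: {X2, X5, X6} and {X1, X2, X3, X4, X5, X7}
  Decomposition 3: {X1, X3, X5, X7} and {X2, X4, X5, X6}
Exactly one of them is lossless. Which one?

Decomposition 1: common = {X1, X6}, closure = {X1, X6} → lossy.
Decomposition 2: common = {X2, X5}, closure = {X2, X4, X5, X6, X7} → lossless.
Decomposition 3: common = {X5}, closure = {X4, X5, X6} → lossy.

Decomposition 2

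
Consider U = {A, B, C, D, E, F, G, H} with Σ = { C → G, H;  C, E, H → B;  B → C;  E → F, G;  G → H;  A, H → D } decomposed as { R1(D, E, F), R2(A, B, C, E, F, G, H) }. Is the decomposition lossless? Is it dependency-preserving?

Lossless test: (E, F)⁺ = {E, F, G, H}, which is a superkey of neither fragment — lossy.
Dependency preservation: the restricted closure of {A, H} across the fragments never reaches {D}, so A, H → D cannot be enforced without a join — not preserved.

lossy and not dependency-preserving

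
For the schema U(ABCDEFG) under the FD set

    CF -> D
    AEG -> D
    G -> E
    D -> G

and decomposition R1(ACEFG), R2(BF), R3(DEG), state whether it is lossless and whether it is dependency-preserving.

Lossless test (chase): applying each FD to every pair of rows produces no changes in the tableau, so no row becomes fully distinguished — the join is lossy.
Dependency preservation: the restricted closure of {CF} across the fragments never reaches {D}, so CF → D cannot be enforced without a join — not preserved.

lossy and not dependency-preserving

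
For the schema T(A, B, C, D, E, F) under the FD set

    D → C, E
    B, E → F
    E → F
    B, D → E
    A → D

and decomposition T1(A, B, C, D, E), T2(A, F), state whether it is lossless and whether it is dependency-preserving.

lossless but not dependency-preserving

Lossless test: (A)⁺ = {A, C, D, E, F}, which contains all of one fragment — lossless.
Dependency preservation: the restricted closure of {B, E} across the fragments never reaches {F}, so B, E → F cannot be enforced without a join — not preserved.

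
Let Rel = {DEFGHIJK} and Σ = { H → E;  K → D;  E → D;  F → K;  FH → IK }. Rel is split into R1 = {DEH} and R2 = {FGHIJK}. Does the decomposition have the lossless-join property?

Yes

Common attributes: R1 ∩ R2 = {H}.
Closure of {H}: H → E applies, adding E; E → D applies, adding D. So (H)⁺ = {DEH}.
This closure contains every attribute of R1, so R1 ∩ R2 → R1. The join is lossless.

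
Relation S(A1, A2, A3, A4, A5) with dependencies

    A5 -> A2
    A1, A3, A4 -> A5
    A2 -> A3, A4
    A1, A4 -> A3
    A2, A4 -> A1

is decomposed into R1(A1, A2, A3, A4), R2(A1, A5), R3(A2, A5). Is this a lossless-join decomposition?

Chase test. Columns are A1, A2, A3, A4, A5; row i has aⱼ where attribute j ∈ Ri, else bᵢⱼ.
Initial tableau (one row per fragment):
  row 1: a1 a2 a3 a4 b15
  row 2: a1 b22 b23 b24 a5
  row 3: b31 a2 b33 b34 a5
Rows 2 and 3 agree on A5; apply A5→A2 and equate their A2 entries.
Rows 1 and 2 agree on A2; apply A2→A3, A4 and equate their A3, A4 entries.
Rows 1 and 3 agree on A2; apply A2→A3, A4 and equate their A3, A4 entries.
Rows 1 and 3 agree on A2, A4; apply A2, A4→A1 and equate their A1 entries.
Rows 1 and 2 agree on A1, A3, A4; apply A1, A3, A4→A5 and equate their A5 entries.
Row 1 is now all distinguished symbols — the join is lossless.

Yes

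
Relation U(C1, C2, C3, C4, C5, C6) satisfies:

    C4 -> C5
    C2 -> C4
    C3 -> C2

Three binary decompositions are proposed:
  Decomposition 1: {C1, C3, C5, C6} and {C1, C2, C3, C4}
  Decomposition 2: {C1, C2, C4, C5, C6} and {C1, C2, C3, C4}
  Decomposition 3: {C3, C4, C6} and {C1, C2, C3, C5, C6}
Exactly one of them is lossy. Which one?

Decomposition 2

Decomposition 1: common = {C1, C3}, closure = {C1, C2, C3, C4, C5} → lossless.
Decomposition 2: common = {C1, C2, C4}, closure = {C1, C2, C4, C5} → lossy.
Decomposition 3: common = {C3, C6}, closure = {C2, C3, C4, C5, C6} → lossless.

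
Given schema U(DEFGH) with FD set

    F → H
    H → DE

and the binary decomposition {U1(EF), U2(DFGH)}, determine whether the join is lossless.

Common attributes: U1 ∩ U2 = {F}.
Closure of {F}: F → H applies, adding H; H → DE applies, adding DE. So (F)⁺ = {DEFH}.
This closure contains every attribute of U1, so U1 ∩ U2 → U1. The join is lossless.

Yes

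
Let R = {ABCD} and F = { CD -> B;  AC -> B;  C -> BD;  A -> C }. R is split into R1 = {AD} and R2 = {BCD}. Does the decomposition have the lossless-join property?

Common attributes: R1 ∩ R2 = {D}.
No dependency enlarges {D}, so (D)⁺ = {D}.
The closure contains neither all of R1 = {AD} nor all of R2 = {BCD}, so the common attributes are not a superkey of either fragment. The join is lossy.

No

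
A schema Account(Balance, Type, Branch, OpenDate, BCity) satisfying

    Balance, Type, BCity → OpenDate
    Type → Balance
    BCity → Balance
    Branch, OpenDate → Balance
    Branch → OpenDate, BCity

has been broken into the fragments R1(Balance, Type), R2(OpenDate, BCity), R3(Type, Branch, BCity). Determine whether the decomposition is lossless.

Chase test. Columns are Balance, Type, Branch, OpenDate, BCity; row i has aⱼ where attribute j ∈ Ri, else bᵢⱼ.
Initial tableau (one row per fragment):
  row 1: a1 a2 b13 b14 b15
  row 2: b21 b22 b23 a4 a5
  row 3: b31 a2 a3 b34 a5
Rows 1 and 3 agree on Type; apply Type→Balance and equate their Balance entries.
Rows 2 and 3 agree on BCity; apply BCity→Balance and equate their Balance entries.
No row becomes fully distinguished — the join is lossy.

No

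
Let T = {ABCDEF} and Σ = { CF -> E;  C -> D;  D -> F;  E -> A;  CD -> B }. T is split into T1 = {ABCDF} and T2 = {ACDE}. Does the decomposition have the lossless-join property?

Yes

Common attributes: T1 ∩ T2 = {ACD}.
Closure of {ACD}: D → F applies, adding F; CD → B applies, adding B; CF → E applies, adding E. So (ACD)⁺ = {ABCDEF}.
This closure contains every attribute of T1, so T1 ∩ T2 → T1. The join is lossless.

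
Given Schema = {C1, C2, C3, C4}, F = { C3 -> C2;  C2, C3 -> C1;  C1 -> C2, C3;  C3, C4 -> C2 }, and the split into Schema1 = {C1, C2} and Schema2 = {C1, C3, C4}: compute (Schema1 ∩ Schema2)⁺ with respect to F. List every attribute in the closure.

Schema1 ∩ Schema2 = {C1}.
C1 → C2, C3 applies, adding C2, C3
Closure: {C1, C2, C3}.

C1, C2, C3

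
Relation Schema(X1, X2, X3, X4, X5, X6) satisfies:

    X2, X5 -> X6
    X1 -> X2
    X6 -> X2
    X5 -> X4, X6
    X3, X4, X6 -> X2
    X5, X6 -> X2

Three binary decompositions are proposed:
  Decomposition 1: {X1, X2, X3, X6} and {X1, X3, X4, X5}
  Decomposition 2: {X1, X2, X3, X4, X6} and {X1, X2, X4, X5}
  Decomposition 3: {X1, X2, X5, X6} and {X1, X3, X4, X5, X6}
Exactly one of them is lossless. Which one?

Decomposition 3

Decomposition 1: common = {X1, X3}, closure = {X1, X2, X3} → lossy.
Decomposition 2: common = {X1, X2, X4}, closure = {X1, X2, X4} → lossy.
Decomposition 3: common = {X1, X5, X6}, closure = {X1, X2, X4, X5, X6} → lossless.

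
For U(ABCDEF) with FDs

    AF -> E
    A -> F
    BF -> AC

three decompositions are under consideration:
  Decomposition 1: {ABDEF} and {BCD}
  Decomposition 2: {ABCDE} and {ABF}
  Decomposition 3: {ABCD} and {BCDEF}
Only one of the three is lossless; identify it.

Decomposition 1: common = {BD}, closure = {BD} → lossy.
Decomposition 2: common = {AB}, closure = {ABCEF} → lossless.
Decomposition 3: common = {BCD}, closure = {BCD} → lossy.

Decomposition 2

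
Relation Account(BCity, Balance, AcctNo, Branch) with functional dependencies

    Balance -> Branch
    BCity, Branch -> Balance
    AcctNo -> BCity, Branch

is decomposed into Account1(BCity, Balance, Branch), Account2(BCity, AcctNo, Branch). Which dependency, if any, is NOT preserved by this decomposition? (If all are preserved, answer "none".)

none

Balance → Branch lies within Account1.
BCity, Branch → Balance lies within Account1.
AcctNo → BCity, Branch lies within Account2.
Every dependency is enforceable on the fragments, so the decomposition is dependency-preserving.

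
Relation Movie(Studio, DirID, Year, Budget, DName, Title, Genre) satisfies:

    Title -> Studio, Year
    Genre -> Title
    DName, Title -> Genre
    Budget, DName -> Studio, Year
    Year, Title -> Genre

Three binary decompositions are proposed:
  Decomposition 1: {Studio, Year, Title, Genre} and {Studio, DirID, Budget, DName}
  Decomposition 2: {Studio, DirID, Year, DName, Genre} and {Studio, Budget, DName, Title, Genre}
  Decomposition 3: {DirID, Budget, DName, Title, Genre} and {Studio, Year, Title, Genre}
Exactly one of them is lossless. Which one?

Decomposition 3

Decomposition 1: common = {Studio}, closure = {Studio} → lossy.
Decomposition 2: common = {Studio, DName, Genre}, closure = {Studio, Year, DName, Title, Genre} → lossy.
Decomposition 3: common = {Title, Genre}, closure = {Studio, Year, Title, Genre} → lossless.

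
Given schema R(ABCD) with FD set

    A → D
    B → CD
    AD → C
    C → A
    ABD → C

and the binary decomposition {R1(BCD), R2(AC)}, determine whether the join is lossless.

Yes

Common attributes: R1 ∩ R2 = {C}.
Closure of {C}: C → A applies, adding A; A → D applies, adding D. So (C)⁺ = {ACD}.
This closure contains every attribute of R2, so R1 ∩ R2 → R2. The join is lossless.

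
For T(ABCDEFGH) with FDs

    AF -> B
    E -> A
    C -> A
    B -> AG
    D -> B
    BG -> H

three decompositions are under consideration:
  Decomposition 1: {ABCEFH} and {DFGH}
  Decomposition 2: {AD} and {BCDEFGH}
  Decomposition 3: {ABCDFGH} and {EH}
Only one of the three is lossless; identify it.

Decomposition 2

Decomposition 1: common = {FH}, closure = {FH} → lossy.
Decomposition 2: common = {D}, closure = {ABDGH} → lossless.
Decomposition 3: common = {H}, closure = {H} → lossy.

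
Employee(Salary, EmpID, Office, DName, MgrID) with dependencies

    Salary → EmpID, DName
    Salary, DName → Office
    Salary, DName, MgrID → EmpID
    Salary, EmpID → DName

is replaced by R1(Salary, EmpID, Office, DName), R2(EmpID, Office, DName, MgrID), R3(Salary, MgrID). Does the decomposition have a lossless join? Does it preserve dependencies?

lossless and dependency-preserving

Lossless test (chase): Rows 1 and 3 agree on Salary; apply Salary→EmpID, DName and equate their EmpID, DName entries. Rows 1 and 3 agree on Salary, DName; apply Salary, DName→Office and equate their Office entries. Row 3 is now all distinguished symbols — the join is lossless.
Dependency preservation: Salary, DName, MgrID → EmpID is not contained in any single fragment, but the restricted closure of its left-hand side across the fragments still reaches the right-hand side; the remaining FDs each lie inside some fragment. All dependencies are preserved.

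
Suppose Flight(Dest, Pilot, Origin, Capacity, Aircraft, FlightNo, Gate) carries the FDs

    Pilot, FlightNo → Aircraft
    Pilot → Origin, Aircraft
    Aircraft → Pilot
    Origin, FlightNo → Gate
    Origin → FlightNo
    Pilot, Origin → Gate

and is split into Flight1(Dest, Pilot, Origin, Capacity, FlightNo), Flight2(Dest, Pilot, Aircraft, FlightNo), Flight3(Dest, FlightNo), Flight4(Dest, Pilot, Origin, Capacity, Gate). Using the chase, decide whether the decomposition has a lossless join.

Chase test. Columns are Dest, Pilot, Origin, Capacity, Aircraft, FlightNo, Gate; row i has aⱼ where attribute j ∈ Flighti, else bᵢⱼ.
Initial tableau (one row per fragment):
  row 1: a1 a2 a3 a4 b15 a6 b17
  row 2: a1 a2 b23 b24 a5 a6 b27
  row 3: a1 b32 b33 b34 b35 a6 b37
  row 4: a1 a2 a3 a4 b45 b46 a7
Rows 1 and 2 agree on Pilot, FlightNo; apply Pilot, FlightNo→Aircraft and equate their Aircraft entries.
Rows 1 and 2 agree on Pilot; apply Pilot→Origin, Aircraft and equate their Origin, Aircraft entries.
Rows 1 and 4 agree on Pilot; apply Pilot→Origin, Aircraft and equate their Origin, Aircraft entries.
Rows 1 and 2 agree on Origin, FlightNo; apply Origin, FlightNo→Gate and equate their Gate entries.
Rows 1 and 4 agree on Origin; apply Origin→FlightNo and equate their FlightNo entries.
Rows 1 and 4 agree on Pilot, Origin; apply Pilot, Origin→Gate and equate their Gate entries.
Row 1 is now all distinguished symbols — the join is lossless.

Yes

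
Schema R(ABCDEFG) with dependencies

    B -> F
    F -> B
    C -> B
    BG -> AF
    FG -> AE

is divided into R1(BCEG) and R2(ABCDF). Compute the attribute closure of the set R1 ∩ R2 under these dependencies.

BCF

R1 ∩ R2 = {BC}.
B → F applies, adding F
Closure: {BCF}.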